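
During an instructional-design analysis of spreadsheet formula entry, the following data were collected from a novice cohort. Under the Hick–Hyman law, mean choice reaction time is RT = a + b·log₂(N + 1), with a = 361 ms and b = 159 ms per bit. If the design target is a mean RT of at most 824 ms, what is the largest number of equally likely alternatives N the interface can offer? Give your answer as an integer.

Set 361 + 159·log₂(N + 1) ≤ 824.
log₂(N + 1) ≤ (824 − 361) / 159 = 2.9119.
N + 1 ≤ 2^2.9119 = 7.5261.
N ≤ 6.5261, so the largest integer N is 6.

6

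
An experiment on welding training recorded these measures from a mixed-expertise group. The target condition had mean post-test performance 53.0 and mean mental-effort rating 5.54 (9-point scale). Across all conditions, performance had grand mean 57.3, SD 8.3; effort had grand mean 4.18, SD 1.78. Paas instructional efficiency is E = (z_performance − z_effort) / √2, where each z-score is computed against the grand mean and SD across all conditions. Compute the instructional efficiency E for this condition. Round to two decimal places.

-0.91

z_performance = (53.0 − 57.3) / 8.3 = -4.3000 / 8.3 = -0.5181.
z_effort = (5.54 − 4.18) / 1.78 = 1.3600 / 1.78 = 0.7640.
z_P − z_E = -0.5181 − 0.7640 = -1.2821.
E = -1.2821 / √2 = -1.2821 / 1.41421 = -0.9066 ≈ -0.91.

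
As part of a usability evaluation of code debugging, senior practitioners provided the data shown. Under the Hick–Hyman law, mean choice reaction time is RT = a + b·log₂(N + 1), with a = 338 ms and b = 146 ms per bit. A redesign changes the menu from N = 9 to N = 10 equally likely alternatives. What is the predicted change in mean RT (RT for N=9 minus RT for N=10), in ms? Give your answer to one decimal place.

-20.1

RT(9) = 338 + 146·log₂(10) = 338 + 146·3.3219 = 822.9974 ms.
RT(10) = 338 + 146·log₂(11) = 338 + 146·3.4594 = 843.0724 ms.
Difference = 822.9974 − 843.0724 = -20.0750 ≈ -20.1 ms.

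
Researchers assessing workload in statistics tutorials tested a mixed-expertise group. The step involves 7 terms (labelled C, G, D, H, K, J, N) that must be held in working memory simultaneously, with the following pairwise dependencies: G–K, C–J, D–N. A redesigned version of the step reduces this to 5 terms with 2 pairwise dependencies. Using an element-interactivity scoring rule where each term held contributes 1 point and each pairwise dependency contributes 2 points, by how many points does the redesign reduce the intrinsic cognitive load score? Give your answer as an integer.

Original: 7 × 1 + 3 × 2 = 7 + 6 = 13.
Redesigned: 5 × 1 + 2 × 2 = 5 + 4 = 9.
Reduction = 13 − 9 = 4.

4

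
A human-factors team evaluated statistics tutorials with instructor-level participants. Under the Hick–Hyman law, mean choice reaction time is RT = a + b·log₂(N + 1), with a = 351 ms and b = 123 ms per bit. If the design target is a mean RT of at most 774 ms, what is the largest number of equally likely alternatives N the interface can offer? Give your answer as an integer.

9

Set 351 + 123·log₂(N + 1) ≤ 774.
log₂(N + 1) ≤ (774 − 351) / 123 = 3.4390.
N + 1 ≤ 2^3.4390 = 10.8453.
N ≤ 9.8453, so the largest integer N is 9.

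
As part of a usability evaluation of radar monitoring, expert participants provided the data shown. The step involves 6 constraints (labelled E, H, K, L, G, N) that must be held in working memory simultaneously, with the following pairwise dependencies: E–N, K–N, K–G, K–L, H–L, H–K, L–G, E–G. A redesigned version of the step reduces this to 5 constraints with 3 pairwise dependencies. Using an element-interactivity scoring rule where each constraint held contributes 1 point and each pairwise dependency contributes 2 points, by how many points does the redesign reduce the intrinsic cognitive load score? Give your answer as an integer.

Original: 6 × 1 + 8 × 2 = 6 + 16 = 22.
Redesigned: 5 × 1 + 3 × 2 = 5 + 6 = 11.
Reduction = 22 − 11 = 11.

11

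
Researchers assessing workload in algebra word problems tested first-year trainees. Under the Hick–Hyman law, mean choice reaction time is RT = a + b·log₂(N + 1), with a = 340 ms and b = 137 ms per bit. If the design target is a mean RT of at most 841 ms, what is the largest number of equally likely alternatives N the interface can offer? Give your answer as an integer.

11

Set 340 + 137·log₂(N + 1) ≤ 841.
log₂(N + 1) ≤ (841 − 340) / 137 = 3.6569.
N + 1 ≤ 2^3.6569 = 12.6135.
N ≤ 11.6135, so the largest integer N is 11.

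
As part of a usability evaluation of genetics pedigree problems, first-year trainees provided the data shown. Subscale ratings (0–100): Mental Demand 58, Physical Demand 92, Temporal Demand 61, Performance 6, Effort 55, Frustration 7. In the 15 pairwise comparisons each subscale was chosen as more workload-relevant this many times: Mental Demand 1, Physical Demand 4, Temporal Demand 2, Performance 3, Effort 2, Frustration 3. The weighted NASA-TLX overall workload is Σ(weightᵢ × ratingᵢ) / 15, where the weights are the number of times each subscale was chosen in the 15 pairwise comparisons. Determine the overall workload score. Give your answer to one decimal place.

The tallies are the weights (they sum to 15).
Weighted sum = 1·58 + 4·92 + 2·61 + 3·6 + 2·55 + 3·7
            = 58 + 368 + 122 + 18 + 110 + 21 = 697.
Overall workload = 697 / 15 = 46.4667 ≈ 46.5.

46.5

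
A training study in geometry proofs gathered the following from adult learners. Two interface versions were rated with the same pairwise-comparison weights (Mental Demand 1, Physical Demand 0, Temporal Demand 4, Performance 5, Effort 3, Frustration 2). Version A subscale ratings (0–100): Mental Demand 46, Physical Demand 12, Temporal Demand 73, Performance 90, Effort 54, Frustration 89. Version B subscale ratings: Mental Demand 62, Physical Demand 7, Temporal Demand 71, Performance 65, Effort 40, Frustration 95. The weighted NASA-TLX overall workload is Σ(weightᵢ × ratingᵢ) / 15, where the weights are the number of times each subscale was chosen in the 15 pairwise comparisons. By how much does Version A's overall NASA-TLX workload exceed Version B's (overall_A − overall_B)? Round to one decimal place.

9.8

Version A weighted sum = 1·46 + 0·12 + 4·73 + 5·90 + 3·54 + 2·89 = 46 + 0 + 292 + 450 + 162 + 178 = 1128; overall_A = 1128/15 = 75.2000.
Version B weighted sum = 1·62 + 0·7 + 4·71 + 5·65 + 3·40 + 2·95 = 62 + 0 + 284 + 325 + 120 + 190 = 981; overall_B = 981/15 = 65.4000.
Difference = 75.2000 − 65.4000 = 9.8000 ≈ 9.8.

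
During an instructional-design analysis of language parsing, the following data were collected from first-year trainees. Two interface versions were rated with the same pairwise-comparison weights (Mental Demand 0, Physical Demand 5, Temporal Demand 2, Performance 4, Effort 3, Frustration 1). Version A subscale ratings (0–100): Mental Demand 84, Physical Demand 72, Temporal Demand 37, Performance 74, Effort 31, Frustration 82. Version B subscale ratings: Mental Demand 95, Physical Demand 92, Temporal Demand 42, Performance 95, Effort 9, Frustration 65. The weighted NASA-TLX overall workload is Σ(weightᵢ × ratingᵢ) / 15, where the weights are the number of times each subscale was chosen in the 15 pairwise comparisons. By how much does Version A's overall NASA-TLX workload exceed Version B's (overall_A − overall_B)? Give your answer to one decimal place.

Version A weighted sum = 0·84 + 5·72 + 2·37 + 4·74 + 3·31 + 1·82 = 0 + 360 + 74 + 296 + 93 + 82 = 905; overall_A = 905/15 = 60.3333.
Version B weighted sum = 0·95 + 5·92 + 2·42 + 4·95 + 3·9 + 1·65 = 0 + 460 + 84 + 380 + 27 + 65 = 1016; overall_B = 1016/15 = 67.7333.
Difference = 60.3333 − 67.7333 = -7.4000 ≈ -7.4.

-7.4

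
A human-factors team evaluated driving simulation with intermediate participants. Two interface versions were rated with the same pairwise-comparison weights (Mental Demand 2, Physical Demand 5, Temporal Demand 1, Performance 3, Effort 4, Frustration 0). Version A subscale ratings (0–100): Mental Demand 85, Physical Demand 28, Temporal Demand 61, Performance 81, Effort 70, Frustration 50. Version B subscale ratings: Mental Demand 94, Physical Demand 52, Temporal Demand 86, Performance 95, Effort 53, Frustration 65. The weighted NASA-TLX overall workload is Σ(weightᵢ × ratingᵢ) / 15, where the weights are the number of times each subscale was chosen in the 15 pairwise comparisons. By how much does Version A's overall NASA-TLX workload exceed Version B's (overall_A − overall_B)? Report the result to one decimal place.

-9.1

Version A weighted sum = 2·85 + 5·28 + 1·61 + 3·81 + 4·70 + 0·50 = 170 + 140 + 61 + 243 + 280 + 0 = 894; overall_A = 894/15 = 59.6000.
Version B weighted sum = 2·94 + 5·52 + 1·86 + 3·95 + 4·53 + 0·65 = 188 + 260 + 86 + 285 + 212 + 0 = 1031; overall_B = 1031/15 = 68.7333.
Difference = 59.6000 − 68.7333 = -9.1333 ≈ -9.1.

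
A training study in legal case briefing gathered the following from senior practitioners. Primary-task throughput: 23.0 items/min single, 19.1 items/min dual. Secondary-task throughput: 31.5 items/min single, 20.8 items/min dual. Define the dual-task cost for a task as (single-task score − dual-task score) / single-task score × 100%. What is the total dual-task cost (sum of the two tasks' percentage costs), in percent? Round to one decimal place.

50.9

Primary cost = (23.0 − 19.1) / 23.0 × 100% = 16.9565%.
Secondary cost = (31.5 − 20.8) / 31.5 × 100% = 33.9683%.
Total = 16.9565% + 33.9683% = 50.9248% ≈ 50.9%.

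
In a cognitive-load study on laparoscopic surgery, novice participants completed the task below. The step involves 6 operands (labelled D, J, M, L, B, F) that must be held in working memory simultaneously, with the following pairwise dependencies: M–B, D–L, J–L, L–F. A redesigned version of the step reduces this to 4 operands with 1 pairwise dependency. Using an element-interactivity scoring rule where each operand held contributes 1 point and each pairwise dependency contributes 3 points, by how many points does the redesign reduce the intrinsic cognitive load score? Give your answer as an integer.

Original: 6 × 1 + 4 × 3 = 6 + 12 = 18.
Redesigned: 4 × 1 + 1 × 3 = 4 + 3 = 7.
Reduction = 18 − 7 = 11.

11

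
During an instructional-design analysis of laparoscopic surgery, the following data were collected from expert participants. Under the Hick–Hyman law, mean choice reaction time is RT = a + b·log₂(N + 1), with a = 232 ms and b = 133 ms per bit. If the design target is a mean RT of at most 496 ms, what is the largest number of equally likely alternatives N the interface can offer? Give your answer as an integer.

2

Set 232 + 133·log₂(N + 1) ≤ 496.
log₂(N + 1) ≤ (496 − 232) / 133 = 1.9850.
N + 1 ≤ 2^1.9850 = 3.9586.
N ≤ 2.9586, so the largest integer N is 2.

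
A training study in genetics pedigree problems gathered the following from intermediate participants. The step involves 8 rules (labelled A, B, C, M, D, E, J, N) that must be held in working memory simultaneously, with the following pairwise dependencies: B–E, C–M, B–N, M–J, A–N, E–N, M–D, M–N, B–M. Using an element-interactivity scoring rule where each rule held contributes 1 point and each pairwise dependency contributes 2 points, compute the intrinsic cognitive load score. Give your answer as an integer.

26

Count of rules held simultaneously: 8.
Count of pairwise dependencies listed: 9.
Element contribution: 8 × 1 = 8.
Interaction contribution: 9 × 2 = 18.
Intrinsic load = 8 + 18 = 26.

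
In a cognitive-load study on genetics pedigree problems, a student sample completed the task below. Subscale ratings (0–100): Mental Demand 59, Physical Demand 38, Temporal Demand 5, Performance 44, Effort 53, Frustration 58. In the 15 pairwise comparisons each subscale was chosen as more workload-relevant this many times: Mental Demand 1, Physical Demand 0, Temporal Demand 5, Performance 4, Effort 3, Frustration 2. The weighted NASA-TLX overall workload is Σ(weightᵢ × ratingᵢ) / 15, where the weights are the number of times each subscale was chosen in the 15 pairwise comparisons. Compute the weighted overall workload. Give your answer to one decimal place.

35.7

The tallies are the weights (they sum to 15).
Weighted sum = 1·59 + 0·38 + 5·5 + 4·44 + 3·53 + 2·58
            = 59 + 0 + 25 + 176 + 159 + 116 = 535.
Overall workload = 535 / 15 = 35.6667 ≈ 35.7.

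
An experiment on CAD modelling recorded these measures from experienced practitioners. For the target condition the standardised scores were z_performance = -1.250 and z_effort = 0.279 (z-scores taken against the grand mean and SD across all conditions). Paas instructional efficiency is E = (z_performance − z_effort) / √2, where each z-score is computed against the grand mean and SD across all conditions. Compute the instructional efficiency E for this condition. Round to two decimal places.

z_P − z_E = -1.250 − 0.279 = -1.5290.
E = -1.5290 / √2 = -1.5290 / 1.41421 = -1.0812 ≈ -1.08.

-1.08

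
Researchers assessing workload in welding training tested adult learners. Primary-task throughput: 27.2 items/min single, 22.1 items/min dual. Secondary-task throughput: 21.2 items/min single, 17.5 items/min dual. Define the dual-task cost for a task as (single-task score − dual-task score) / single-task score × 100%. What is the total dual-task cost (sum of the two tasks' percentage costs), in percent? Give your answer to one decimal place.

Primary cost = (27.2 − 22.1) / 27.2 × 100% = 18.7500%.
Secondary cost = (21.2 − 17.5) / 21.2 × 100% = 17.4528%.
Total = 18.7500% + 17.4528% = 36.2028% ≈ 36.2%.

36.2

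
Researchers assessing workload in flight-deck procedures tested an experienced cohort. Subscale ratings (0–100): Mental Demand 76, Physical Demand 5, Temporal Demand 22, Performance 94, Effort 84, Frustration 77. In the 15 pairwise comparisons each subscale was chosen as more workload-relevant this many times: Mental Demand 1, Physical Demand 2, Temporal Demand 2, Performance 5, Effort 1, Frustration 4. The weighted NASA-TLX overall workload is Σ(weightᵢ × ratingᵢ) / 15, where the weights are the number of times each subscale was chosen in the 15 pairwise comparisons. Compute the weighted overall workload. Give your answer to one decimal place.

66.1

The tallies are the weights (they sum to 15).
Weighted sum = 1·76 + 2·5 + 2·22 + 5·94 + 1·84 + 4·77
            = 76 + 10 + 44 + 470 + 84 + 308 = 992.
Overall workload = 992 / 15 = 66.1333 ≈ 66.1.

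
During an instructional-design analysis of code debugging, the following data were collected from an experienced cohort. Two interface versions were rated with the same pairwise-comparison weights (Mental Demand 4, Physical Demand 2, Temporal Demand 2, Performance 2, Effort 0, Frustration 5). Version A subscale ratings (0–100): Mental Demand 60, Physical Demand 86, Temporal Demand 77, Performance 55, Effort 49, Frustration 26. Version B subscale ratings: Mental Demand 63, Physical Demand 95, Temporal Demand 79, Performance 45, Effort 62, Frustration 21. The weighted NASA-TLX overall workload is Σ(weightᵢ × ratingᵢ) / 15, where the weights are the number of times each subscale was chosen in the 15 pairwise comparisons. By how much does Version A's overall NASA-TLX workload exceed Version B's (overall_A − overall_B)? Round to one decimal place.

0.7

Version A weighted sum = 4·60 + 2·86 + 2·77 + 2·55 + 0·49 + 5·26 = 240 + 172 + 154 + 110 + 0 + 130 = 806; overall_A = 806/15 = 53.7333.
Version B weighted sum = 4·63 + 2·95 + 2·79 + 2·45 + 0·62 + 5·21 = 252 + 190 + 158 + 90 + 0 + 105 = 795; overall_B = 795/15 = 53.0000.
Difference = 53.7333 − 53.0000 = 0.7333 ≈ 0.7.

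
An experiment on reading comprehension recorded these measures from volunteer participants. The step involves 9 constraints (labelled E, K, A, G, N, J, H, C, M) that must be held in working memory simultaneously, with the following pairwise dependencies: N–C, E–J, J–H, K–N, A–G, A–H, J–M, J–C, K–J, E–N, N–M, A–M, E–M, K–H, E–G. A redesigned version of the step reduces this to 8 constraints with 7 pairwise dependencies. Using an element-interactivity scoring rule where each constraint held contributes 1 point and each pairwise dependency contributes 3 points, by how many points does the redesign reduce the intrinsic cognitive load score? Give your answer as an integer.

25

Original: 9 × 1 + 15 × 3 = 9 + 45 = 54.
Redesigned: 8 × 1 + 7 × 3 = 8 + 21 = 29.
Reduction = 54 − 29 = 25.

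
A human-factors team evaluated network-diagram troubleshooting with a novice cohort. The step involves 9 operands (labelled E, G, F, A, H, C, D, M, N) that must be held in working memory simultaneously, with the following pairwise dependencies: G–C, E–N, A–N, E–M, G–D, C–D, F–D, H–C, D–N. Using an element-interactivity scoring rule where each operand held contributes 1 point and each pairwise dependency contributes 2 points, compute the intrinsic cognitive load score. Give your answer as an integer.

Count of operands held simultaneously: 9.
Count of pairwise dependencies listed: 9.
Element contribution: 9 × 1 = 9.
Interaction contribution: 9 × 2 = 18.
Intrinsic load = 9 + 18 = 27.

27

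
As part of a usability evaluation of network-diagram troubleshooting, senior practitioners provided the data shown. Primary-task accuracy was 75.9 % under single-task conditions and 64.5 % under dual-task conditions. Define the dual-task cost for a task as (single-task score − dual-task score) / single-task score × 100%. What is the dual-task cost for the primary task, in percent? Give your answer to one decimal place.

Cost = (75.9 − 64.5) / 75.9 × 100%
     = 11.4000 / 75.9 × 100% = 15.0198%.
≈ 15.0%.

15.0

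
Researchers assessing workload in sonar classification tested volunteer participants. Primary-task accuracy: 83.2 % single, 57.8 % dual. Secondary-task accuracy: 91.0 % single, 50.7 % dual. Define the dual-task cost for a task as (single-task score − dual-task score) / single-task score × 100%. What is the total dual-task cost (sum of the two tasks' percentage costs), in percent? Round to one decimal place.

74.8

Primary cost = (83.2 − 57.8) / 83.2 × 100% = 30.5288%.
Secondary cost = (91.0 − 50.7) / 91.0 × 100% = 44.2857%.
Total = 30.5288% + 44.2857% = 74.8145% ≈ 74.8%.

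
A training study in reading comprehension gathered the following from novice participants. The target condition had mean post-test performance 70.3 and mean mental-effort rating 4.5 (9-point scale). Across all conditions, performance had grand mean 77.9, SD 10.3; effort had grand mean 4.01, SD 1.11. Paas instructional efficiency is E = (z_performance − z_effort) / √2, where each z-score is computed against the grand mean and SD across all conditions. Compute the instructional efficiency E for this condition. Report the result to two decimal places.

-0.83

z_performance = (70.3 − 77.9) / 10.3 = -7.6000 / 10.3 = -0.7379.
z_effort = (4.5 − 4.01) / 1.11 = 0.4900 / 1.11 = 0.4414.
z_P − z_E = -0.7379 − 0.4414 = -1.1793.
E = -1.1793 / √2 = -1.1793 / 1.41421 = -0.8339 ≈ -0.83.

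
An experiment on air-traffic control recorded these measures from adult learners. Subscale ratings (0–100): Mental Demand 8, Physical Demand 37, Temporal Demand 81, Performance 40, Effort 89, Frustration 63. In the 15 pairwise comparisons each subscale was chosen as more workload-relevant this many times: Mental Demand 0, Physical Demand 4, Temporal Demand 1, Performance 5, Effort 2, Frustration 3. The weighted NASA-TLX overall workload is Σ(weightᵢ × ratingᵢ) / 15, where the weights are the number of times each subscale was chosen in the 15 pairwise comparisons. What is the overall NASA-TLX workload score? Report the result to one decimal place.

53.1

The tallies are the weights (they sum to 15).
Weighted sum = 0·8 + 4·37 + 1·81 + 5·40 + 2·89 + 3·63
            = 0 + 148 + 81 + 200 + 178 + 189 = 796.
Overall workload = 796 / 15 = 53.0667 ≈ 53.1.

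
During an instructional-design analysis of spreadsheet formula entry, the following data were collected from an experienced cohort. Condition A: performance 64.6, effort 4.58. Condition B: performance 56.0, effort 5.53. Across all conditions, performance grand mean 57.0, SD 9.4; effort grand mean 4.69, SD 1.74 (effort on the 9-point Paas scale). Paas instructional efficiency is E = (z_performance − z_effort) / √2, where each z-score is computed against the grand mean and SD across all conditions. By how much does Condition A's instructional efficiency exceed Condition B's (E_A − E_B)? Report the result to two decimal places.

Condition A: z_P = (64.6 − 57.0)/9.4 = 0.8085; z_E = (4.58 − 4.69)/1.74 = -0.0632; E_A = (0.8085 − (-0.0632))/√2 = 0.6164.
Condition B: z_P = (56.0 − 57.0)/9.4 = -0.1064; z_E = (5.53 − 4.69)/1.74 = 0.4828; E_B = (-0.1064 − 0.4828)/√2 = -0.4166.
E_A − E_B = 0.6164 − (-0.4166) = 1.0330 ≈ 1.03.

1.03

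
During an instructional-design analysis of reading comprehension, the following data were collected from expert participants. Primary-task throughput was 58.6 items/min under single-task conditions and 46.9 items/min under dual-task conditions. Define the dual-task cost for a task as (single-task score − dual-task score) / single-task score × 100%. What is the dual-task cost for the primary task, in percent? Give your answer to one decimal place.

20.0

Cost = (58.6 − 46.9) / 58.6 × 100%
     = 11.7000 / 58.6 × 100% = 19.9659%.
≈ 20.0%.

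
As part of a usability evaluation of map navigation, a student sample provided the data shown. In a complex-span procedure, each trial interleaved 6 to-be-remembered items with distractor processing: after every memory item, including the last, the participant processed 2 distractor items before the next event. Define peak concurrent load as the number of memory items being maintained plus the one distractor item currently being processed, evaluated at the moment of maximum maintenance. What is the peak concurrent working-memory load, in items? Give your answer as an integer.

Maintenance is greatest during the distractor(s) after memory item 6: all 6 memory items are being held.
One distractor item is concurrently being processed.
Peak concurrent load = 6 + 1 = 7 items.

7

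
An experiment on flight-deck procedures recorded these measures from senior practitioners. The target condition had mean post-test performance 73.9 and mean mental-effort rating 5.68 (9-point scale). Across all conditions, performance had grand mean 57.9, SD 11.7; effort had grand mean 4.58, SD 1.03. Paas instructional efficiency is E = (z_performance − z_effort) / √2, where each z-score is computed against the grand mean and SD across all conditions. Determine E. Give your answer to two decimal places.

z_performance = (73.9 − 57.9) / 11.7 = 16.0000 / 11.7 = 1.3675.
z_effort = (5.68 − 4.58) / 1.03 = 1.1000 / 1.03 = 1.0680.
z_P − z_E = 1.3675 − 1.0680 = 0.2995.
E = 0.2995 / √2 = 0.2995 / 1.41421 = 0.2118 ≈ 0.21.

0.21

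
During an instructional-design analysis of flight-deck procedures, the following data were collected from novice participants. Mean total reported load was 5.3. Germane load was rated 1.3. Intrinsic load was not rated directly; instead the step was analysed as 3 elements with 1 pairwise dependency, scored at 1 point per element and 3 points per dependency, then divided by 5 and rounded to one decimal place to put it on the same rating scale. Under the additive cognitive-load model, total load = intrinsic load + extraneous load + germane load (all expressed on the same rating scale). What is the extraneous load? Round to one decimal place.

2.8

Intrinsic (element-interactivity): (3 × 1 + 1 × 3) / 5 = 6 / 5 = 1.2000 → 1.2.
extraneous load = total − intrinsic − germane
             = 5.3 − 1.2 − 1.3 = 2.8.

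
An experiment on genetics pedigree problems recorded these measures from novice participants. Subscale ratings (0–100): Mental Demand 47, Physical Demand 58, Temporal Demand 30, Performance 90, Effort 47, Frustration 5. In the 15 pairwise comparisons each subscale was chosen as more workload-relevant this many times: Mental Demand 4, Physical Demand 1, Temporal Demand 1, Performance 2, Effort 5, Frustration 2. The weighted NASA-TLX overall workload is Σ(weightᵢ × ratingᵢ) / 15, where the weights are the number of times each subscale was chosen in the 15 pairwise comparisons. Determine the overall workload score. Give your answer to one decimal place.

46.7

The tallies are the weights (they sum to 15).
Weighted sum = 4·47 + 1·58 + 1·30 + 2·90 + 5·47 + 2·5
            = 188 + 58 + 30 + 180 + 235 + 10 = 701.
Overall workload = 701 / 15 = 46.7333 ≈ 46.7.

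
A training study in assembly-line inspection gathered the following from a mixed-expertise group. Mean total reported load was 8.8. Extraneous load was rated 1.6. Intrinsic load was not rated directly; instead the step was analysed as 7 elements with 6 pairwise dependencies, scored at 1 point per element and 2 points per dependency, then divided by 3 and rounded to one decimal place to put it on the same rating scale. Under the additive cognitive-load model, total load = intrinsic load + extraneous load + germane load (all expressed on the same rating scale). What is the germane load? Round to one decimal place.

0.9

Intrinsic (element-interactivity): (7 × 1 + 6 × 2) / 3 = 19 / 3 = 6.3333 → 6.3.
germane load = total − intrinsic − extraneous
             = 8.8 − 6.3 − 1.6 = 0.9.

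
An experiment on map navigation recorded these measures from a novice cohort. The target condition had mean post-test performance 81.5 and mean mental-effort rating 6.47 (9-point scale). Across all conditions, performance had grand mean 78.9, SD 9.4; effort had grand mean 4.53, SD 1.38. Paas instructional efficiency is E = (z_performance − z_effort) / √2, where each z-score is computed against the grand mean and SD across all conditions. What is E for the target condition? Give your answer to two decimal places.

z_performance = (81.5 − 78.9) / 9.4 = 2.6000 / 9.4 = 0.2766.
z_effort = (6.47 − 4.53) / 1.38 = 1.9400 / 1.38 = 1.4058.
z_P − z_E = 0.2766 − 1.4058 = -1.1292.
E = -1.1292 / √2 = -1.1292 / 1.41421 = -0.7985 ≈ -0.80.

-0.80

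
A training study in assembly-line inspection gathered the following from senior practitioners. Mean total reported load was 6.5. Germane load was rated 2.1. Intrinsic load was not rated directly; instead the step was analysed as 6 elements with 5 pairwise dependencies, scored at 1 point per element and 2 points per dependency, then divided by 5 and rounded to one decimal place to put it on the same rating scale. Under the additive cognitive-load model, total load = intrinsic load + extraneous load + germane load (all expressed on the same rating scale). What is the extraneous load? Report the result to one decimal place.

Intrinsic (element-interactivity): (6 × 1 + 5 × 2) / 5 = 16 / 5 = 3.2000 → 3.2.
extraneous load = total − intrinsic − germane
             = 6.5 − 3.2 − 2.1 = 1.2.

1.2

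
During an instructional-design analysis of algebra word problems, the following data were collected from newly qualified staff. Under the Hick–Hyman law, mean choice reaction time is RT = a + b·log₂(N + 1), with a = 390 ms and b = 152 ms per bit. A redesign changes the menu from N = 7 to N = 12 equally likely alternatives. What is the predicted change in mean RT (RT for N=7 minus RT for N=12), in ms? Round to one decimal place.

-106.5

RT(7) = 390 + 152·log₂(8) = 390 + 152·3.0000 = 846.0000 ms.
RT(12) = 390 + 152·log₂(13) = 390 + 152·3.7004 = 952.4608 ms.
Difference = 846.0000 − 952.4608 = -106.4608 ≈ -106.5 ms.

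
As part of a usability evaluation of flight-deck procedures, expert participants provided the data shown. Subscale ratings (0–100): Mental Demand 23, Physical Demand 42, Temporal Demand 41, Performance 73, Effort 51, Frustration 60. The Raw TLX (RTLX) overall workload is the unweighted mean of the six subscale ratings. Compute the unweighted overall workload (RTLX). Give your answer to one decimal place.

48.3

Sum of ratings = 23 + 42 + 41 + 73 + 51 + 60 = 290.
RTLX = 290 / 6 = 48.3333 ≈ 48.3.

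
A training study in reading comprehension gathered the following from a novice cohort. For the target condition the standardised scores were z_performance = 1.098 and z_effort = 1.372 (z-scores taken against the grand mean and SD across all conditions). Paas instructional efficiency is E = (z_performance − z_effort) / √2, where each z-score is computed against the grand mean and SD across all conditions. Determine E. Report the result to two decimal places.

-0.19

z_P − z_E = 1.098 − 1.372 = -0.2740.
E = -0.2740 / √2 = -0.2740 / 1.41421 = -0.1937 ≈ -0.19.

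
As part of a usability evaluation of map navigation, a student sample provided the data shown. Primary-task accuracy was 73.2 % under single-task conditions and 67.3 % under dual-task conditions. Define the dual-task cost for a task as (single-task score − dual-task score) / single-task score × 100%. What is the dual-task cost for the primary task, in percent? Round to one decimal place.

8.1

Cost = (73.2 − 67.3) / 73.2 × 100%
     = 5.9000 / 73.2 × 100% = 8.0601%.
≈ 8.1%.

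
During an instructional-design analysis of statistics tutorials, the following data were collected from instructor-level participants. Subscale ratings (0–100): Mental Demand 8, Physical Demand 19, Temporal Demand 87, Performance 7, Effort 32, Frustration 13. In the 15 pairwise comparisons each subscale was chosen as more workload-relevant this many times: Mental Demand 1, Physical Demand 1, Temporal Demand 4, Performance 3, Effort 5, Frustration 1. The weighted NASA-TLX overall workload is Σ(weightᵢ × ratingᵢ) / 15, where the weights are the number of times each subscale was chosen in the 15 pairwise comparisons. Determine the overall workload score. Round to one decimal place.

The tallies are the weights (they sum to 15).
Weighted sum = 1·8 + 1·19 + 4·87 + 3·7 + 5·32 + 1·13
            = 8 + 19 + 348 + 21 + 160 + 13 = 569.
Overall workload = 569 / 15 = 37.9333 ≈ 37.9.

37.9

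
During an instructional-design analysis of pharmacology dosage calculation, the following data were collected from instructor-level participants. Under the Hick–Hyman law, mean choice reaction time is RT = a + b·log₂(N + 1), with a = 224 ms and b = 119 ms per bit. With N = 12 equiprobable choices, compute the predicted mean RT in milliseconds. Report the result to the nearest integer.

log₂(12 + 1) = log₂(13) = 3.7004.
RT = 224 + 119 × 3.7004 = 224 + 440.3476 = 664.3476 ms.
≈ 664 ms.

664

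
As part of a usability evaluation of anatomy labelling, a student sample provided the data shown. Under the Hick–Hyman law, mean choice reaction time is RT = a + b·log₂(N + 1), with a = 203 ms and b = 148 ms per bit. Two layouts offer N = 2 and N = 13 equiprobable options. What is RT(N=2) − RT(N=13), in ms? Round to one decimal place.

-328.9

RT(2) = 203 + 148·log₂(3) = 203 + 148·1.5850 = 437.5800 ms.
RT(13) = 203 + 148·log₂(14) = 203 + 148·3.8074 = 766.4952 ms.
Difference = 437.5800 − 766.4952 = -328.9152 ≈ -328.9 ms.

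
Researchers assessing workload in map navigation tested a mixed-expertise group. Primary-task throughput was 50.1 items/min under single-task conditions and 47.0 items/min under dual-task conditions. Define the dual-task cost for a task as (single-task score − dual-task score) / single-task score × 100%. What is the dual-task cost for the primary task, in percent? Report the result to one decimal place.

6.2

Cost = (50.1 − 47.0) / 50.1 × 100%
     = 3.1000 / 50.1 × 100% = 6.1876%.
≈ 6.2%.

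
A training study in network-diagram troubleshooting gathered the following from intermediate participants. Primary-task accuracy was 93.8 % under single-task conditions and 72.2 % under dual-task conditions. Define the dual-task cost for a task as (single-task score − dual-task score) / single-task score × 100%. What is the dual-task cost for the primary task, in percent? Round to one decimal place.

Cost = (93.8 − 72.2) / 93.8 × 100%
     = 21.6000 / 93.8 × 100% = 23.0277%.
≈ 23.0%.

23.0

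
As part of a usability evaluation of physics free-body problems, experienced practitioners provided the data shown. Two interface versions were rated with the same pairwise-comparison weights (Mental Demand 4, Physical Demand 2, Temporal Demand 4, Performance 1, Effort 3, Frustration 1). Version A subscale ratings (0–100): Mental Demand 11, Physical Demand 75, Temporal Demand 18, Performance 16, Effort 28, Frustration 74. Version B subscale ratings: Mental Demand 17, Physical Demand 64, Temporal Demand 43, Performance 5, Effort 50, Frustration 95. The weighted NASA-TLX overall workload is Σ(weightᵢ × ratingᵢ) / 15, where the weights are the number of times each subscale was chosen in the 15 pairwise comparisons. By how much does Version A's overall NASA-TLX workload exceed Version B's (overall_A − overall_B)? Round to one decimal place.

Version A weighted sum = 4·11 + 2·75 + 4·18 + 1·16 + 3·28 + 1·74 = 44 + 150 + 72 + 16 + 84 + 74 = 440; overall_A = 440/15 = 29.3333.
Version B weighted sum = 4·17 + 2·64 + 4·43 + 1·5 + 3·50 + 1·95 = 68 + 128 + 172 + 5 + 150 + 95 = 618; overall_B = 618/15 = 41.2000.
Difference = 29.3333 − 41.2000 = -11.8667 ≈ -11.9.

-11.9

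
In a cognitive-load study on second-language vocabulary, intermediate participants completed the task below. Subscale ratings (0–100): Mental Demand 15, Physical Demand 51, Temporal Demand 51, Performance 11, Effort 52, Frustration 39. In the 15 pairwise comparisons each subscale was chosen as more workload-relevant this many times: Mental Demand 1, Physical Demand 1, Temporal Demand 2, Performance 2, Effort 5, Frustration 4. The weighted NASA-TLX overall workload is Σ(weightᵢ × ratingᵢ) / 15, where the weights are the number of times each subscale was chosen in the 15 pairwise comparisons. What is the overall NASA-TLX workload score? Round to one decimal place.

The tallies are the weights (they sum to 15).
Weighted sum = 1·15 + 1·51 + 2·51 + 2·11 + 5·52 + 4·39
            = 15 + 51 + 102 + 22 + 260 + 156 = 606.
Overall workload = 606 / 15 = 40.4000 ≈ 40.4.

40.4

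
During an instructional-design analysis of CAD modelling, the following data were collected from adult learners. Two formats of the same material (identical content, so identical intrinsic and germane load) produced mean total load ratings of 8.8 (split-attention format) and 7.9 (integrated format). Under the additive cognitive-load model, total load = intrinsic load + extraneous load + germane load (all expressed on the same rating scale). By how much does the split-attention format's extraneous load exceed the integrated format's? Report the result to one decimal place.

0.9

Intrinsic and germane load are equal across formats, so the difference in total load equals the difference in extraneous load.
Extraneous-load difference = 8.8 − 7.9 = 0.9.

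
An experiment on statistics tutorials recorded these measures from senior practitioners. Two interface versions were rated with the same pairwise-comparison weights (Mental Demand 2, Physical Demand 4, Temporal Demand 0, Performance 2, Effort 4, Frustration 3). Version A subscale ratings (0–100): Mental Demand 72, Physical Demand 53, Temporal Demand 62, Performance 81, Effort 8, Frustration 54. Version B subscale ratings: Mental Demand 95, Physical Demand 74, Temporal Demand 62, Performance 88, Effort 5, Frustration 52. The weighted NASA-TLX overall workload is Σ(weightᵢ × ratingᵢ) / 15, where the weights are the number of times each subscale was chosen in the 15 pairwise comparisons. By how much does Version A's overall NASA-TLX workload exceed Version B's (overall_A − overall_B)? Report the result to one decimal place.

-8.4

Version A weighted sum = 2·72 + 4·53 + 0·62 + 2·81 + 4·8 + 3·54 = 144 + 212 + 0 + 162 + 32 + 162 = 712; overall_A = 712/15 = 47.4667.
Version B weighted sum = 2·95 + 4·74 + 0·62 + 2·88 + 4·5 + 3·52 = 190 + 296 + 0 + 176 + 20 + 156 = 838; overall_B = 838/15 = 55.8667.
Difference = 47.4667 − 55.8667 = -8.4000 ≈ -8.4.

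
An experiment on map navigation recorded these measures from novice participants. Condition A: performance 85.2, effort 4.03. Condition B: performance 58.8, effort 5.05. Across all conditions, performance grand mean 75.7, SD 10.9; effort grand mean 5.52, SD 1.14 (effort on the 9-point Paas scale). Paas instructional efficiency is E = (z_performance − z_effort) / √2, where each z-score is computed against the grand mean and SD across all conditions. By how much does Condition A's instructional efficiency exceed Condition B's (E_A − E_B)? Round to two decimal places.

2.35

Condition A: z_P = (85.2 − 75.7)/10.9 = 0.8716; z_E = (4.03 − 5.52)/1.14 = -1.3070; E_A = (0.8716 − (-1.3070))/√2 = 1.5405.
Condition B: z_P = (58.8 − 75.7)/10.9 = -1.5505; z_E = (5.05 − 5.52)/1.14 = -0.4123; E_B = (-1.5505 − (-0.4123))/√2 = -0.8048.
E_A − E_B = 1.5405 − (-0.8048) = 2.3453 ≈ 2.35.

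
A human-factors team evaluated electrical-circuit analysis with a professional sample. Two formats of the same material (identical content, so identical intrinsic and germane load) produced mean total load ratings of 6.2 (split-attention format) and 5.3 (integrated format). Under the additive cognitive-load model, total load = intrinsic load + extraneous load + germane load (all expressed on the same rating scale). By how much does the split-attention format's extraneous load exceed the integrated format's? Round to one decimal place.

Intrinsic and germane load are equal across formats, so the difference in total load equals the difference in extraneous load.
Extraneous-load difference = 6.2 − 5.3 = 0.9.

0.9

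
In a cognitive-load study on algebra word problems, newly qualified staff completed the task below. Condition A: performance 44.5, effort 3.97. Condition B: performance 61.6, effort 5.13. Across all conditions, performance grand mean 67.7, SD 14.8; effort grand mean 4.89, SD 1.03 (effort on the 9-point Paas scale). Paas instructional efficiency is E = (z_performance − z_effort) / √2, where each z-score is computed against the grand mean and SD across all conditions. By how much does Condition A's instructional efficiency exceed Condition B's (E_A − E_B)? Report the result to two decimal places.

Condition A: z_P = (44.5 − 67.7)/14.8 = -1.5676; z_E = (3.97 − 4.89)/1.03 = -0.8932; E_A = (-1.5676 − (-0.8932))/√2 = -0.4769.
Condition B: z_P = (61.6 − 67.7)/14.8 = -0.4122; z_E = (5.13 − 4.89)/1.03 = 0.2330; E_B = (-0.4122 − 0.2330)/√2 = -0.4562.
E_A − E_B = -0.4769 − (-0.4562) = -0.0207 ≈ -0.02.

-0.02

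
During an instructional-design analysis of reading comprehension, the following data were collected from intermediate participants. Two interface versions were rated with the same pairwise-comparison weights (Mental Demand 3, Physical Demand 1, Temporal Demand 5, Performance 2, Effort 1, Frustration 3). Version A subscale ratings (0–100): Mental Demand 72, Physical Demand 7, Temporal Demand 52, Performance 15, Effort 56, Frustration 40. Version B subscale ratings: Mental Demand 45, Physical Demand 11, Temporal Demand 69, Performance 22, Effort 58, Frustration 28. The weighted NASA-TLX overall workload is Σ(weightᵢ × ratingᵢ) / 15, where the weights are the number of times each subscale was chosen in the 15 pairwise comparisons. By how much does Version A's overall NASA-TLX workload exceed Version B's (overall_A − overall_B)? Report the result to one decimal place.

0.8

Version A weighted sum = 3·72 + 1·7 + 5·52 + 2·15 + 1·56 + 3·40 = 216 + 7 + 260 + 30 + 56 + 120 = 689; overall_A = 689/15 = 45.9333.
Version B weighted sum = 3·45 + 1·11 + 5·69 + 2·22 + 1·58 + 3·28 = 135 + 11 + 345 + 44 + 58 + 84 = 677; overall_B = 677/15 = 45.1333.
Difference = 45.9333 − 45.1333 = 0.8000 ≈ 0.8.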